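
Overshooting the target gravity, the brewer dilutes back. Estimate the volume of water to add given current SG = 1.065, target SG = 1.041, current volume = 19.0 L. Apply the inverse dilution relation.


V_water = V·((SG_curr − 1)/(SG_target − 1) − 1)
V_water = 19.0·((1.065 − 1)/(1.041 − 1) − 1)

11.1220 L


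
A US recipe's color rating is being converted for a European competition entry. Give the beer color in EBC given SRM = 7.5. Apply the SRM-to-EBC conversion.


EBC = SRM · 1.97
EBC = 7.5 · 1.97

14.7750 EBC


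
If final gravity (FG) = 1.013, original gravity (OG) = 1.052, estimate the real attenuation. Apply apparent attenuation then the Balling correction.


AA = (OG−FG)/(OG−1)·100;  RA = AA·0.8192
AA = (1.052 − 1.013)/(1.052 − 1)·100 = 75.0000
RA = 75.0000·0.8192

61.4400 %


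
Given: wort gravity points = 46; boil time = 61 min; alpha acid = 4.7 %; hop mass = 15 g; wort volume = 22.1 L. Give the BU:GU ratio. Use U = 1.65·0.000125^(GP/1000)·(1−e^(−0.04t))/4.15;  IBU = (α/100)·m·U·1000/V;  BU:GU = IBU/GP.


U = 1.65·0.000125^(46/1000)·(1−e^(−0.04·61))/4.15 = 0.2400
IBU = (4.7/100)·15·0.2400·1000/22.1 = 7.6575
BU:GU = 7.6575/46

0.1665


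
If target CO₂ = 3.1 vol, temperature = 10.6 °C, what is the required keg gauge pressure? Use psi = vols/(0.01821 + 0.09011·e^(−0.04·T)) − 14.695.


psi = 3.1/(0.01821 + 0.09011·e^(−0.04·10.6)) − 14.695

25.4708 psi


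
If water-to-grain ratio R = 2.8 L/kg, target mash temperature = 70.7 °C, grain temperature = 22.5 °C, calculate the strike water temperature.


T_strike = (0.41/R)·(T_mash − T_grain) + T_mash
T_strike = (0.41/2.8)·(70.7 − 22.5) + 70.7

77.7579 °C


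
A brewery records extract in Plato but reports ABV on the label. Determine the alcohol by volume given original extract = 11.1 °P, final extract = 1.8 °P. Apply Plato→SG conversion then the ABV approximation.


SG = 259/(259 − P);  ABV = (OG − FG)·131.25
OG = 259/(259 − 11.1) = 1.0448
FG = 259/(259 − 1.8) = 1.0070
ABV = (1.0448 − 1.0070)·131.25

4.9583 % ABV


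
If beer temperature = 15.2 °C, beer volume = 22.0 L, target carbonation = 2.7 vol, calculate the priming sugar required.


residual = 14.695·(0.01821 + 0.09011·e^(−0.04·T));  sugar = (target − residual)·4.0·V
residual = 14.695·(0.01821 + 0.09011·e^(−0.04·15.2)) = 0.9885
sugar = (2.7 − 0.9885)·4.0·22.0

150.6099 g


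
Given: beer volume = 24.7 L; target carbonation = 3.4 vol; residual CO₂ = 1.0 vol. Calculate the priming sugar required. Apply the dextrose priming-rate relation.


sugar = (target − residual)·4.0·V
sugar = (3.4 − 1.0)·4.0·24.7

237.1200 g


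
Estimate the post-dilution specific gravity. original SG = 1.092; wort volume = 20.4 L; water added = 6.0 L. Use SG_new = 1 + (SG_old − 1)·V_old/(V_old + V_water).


pts = (1.092 − 1)·1000·20.4/(20.4 + 6.0) = 71.0909
SG_new = 1 + 71.0909/1000

1.0711


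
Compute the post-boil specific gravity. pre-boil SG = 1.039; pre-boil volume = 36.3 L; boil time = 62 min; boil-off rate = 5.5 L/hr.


V_post = V_pre − rate·(t/60);  SG_post = 1 + (SG_pre−1)·V_pre/V_post
V_post = 36.3 − 5.5·(62/60) = 30.6167
SG_post = 1 + (1.039 − 1)·36.3/30.6167

1.0462


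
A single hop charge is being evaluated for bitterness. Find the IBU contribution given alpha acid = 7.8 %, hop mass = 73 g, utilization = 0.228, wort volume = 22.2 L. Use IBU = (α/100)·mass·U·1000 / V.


IBU = (7.8/100)·73·0.228·1000 / 22.2

58.4789 IBU


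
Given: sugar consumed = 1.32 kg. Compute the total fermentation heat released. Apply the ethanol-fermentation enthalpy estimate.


Q = m_sugar · 590 kJ/kg
Q = 1.32 · 590

778.8000 kJ


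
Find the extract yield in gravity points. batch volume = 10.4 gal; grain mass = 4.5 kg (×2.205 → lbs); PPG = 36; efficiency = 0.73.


points = lbs × PPG × eff / vol
lbs = 4.5 × 2.205 = 9.9225
points = 9.9225 × 36 × 0.73 / 10.4

25.0734 points


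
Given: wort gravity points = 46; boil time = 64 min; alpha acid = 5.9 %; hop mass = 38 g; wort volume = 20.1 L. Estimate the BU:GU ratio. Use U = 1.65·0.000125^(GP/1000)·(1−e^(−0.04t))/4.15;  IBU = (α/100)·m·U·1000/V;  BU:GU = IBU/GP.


U = 1.65·0.000125^(46/1000)·(1−e^(−0.04·64))/4.15 = 0.2426
IBU = (5.9/100)·38·0.2426·1000/20.1 = 27.0640
BU:GU = 27.0640/46

0.5883


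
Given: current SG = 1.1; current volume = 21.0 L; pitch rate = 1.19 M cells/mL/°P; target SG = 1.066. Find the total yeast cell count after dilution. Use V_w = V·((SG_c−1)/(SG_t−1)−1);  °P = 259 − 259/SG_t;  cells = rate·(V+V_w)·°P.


V_w = 21.0·((1.1−1)/(1.066−1)−1) = 10.8182
V_final = 21.0 + 10.8182 = 31.8182
°P = 259 − 259/1.066 = 16.0356
cells = 1.19·31.8182·16.0356

607.1679 billion cells


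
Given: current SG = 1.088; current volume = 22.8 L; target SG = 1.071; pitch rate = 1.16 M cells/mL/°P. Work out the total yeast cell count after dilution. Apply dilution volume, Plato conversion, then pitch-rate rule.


V_w = V·((SG_c−1)/(SG_t−1)−1);  °P = 259 − 259/SG_t;  cells = rate·(V+V_w)·°P
V_w = 22.8·((1.088−1)/(1.071−1)−1) = 5.4592
V_final = 22.8 + 5.4592 = 28.2592
°P = 259 − 259/1.071 = 17.1699
cells = 1.16·28.2592·17.1699

562.8411 billion cells


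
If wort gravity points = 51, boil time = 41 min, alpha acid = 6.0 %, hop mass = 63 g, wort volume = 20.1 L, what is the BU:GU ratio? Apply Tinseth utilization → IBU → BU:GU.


U = 1.65·0.000125^(GP/1000)·(1−e^(−0.04t))/4.15;  IBU = (α/100)·m·U·1000/V;  BU:GU = IBU/GP
U = 1.65·0.000125^(51/1000)·(1−e^(−0.04·41))/4.15 = 0.2026
IBU = (6.0/100)·63·0.2026·1000/20.1 = 38.1083
BU:GU = 38.1083/51

0.7472


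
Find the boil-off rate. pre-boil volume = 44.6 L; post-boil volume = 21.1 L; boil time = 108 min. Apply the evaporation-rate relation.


rate = (V_pre − V_post) / (t_min/60)
rate = (44.6 − 21.1) / (108/60)

13.0556 L/hr


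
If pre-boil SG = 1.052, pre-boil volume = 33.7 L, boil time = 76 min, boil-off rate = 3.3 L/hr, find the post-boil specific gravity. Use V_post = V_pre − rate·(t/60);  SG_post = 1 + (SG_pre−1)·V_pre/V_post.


V_post = 33.7 − 3.3·(76/60) = 29.5200
SG_post = 1 + (1.052 − 1)·33.7/29.5200

1.0594


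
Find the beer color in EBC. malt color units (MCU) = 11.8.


SRM = 1.4922·MCU^0.6859;  EBC = SRM·1.97
SRM = 1.4922·11.8^0.6859 = 8.1102
EBC = 8.1102·1.97

15.9771 EBC


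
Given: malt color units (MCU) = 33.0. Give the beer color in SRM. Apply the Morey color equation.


SRM = 1.4922 · MCU^0.6859
SRM = 1.4922 · 33.0^0.6859

16.4201 SRM


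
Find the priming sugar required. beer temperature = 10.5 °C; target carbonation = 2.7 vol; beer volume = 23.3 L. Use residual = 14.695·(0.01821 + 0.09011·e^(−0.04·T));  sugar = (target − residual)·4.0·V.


residual = 14.695·(0.01821 + 0.09011·e^(−0.04·10.5)) = 1.1376
sugar = (2.7 − 1.1376)·4.0·23.3

145.6124 g


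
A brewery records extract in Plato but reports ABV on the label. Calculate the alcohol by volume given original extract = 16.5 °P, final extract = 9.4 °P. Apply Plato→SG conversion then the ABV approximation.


SG = 259/(259 − P);  ABV = (OG − FG)·131.25
OG = 259/(259 − 16.5) = 1.0680
FG = 259/(259 − 9.4) = 1.0377
ABV = (1.0680 − 1.0377)·131.25

3.9875 % ABV


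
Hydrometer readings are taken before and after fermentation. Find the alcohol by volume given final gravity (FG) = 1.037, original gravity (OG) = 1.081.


ABV = (OG − FG) · 131.25
ABV = (1.081 − 1.037) · 131.25

5.7750 % ABV


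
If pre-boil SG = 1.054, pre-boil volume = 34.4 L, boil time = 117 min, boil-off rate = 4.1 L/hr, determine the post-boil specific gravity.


V_post = V_pre − rate·(t/60);  SG_post = 1 + (SG_pre−1)·V_pre/V_post
V_post = 34.4 − 4.1·(117/60) = 26.4050
SG_post = 1 + (1.054 − 1)·34.4/26.4050

1.0704


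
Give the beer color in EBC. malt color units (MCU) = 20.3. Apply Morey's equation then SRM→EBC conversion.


SRM = 1.4922·MCU^0.6859;  EBC = SRM·1.97
SRM = 1.4922·20.3^0.6859 = 11.7663
EBC = 11.7663·1.97

23.1795 EBC


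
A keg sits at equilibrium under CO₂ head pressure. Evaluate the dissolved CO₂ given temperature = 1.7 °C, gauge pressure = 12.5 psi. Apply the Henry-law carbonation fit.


vols = (P + 14.695)·(0.01821 + 0.09011·e^(−0.04·T))
vols = (12.5 + 14.695)·(0.01821 + 0.09011·e^(−0.04·1.7))

2.7847 volumes


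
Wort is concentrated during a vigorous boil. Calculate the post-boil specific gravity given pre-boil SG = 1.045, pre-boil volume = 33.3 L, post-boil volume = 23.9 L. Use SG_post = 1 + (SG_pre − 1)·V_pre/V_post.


pts_pre = (1.045 − 1)·1000 = 45.0000
pts_post = 45.0000·33.3/23.9 = 62.6987
SG_post = 1 + 62.6987/1000

1.0627


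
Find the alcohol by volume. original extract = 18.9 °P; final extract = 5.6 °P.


SG = 259/(259 − P);  ABV = (OG − FG)·131.25
OG = 259/(259 − 18.9) = 1.0787
FG = 259/(259 − 5.6) = 1.0221
ABV = (1.0787 − 1.0221)·131.25

7.4311 % ABV


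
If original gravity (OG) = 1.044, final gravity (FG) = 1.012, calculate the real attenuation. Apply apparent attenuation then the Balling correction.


AA = (OG−FG)/(OG−1)·100;  RA = AA·0.8192
AA = (1.044 − 1.012)/(1.044 − 1)·100 = 72.7273
RA = 72.7273·0.8192

59.5782 %


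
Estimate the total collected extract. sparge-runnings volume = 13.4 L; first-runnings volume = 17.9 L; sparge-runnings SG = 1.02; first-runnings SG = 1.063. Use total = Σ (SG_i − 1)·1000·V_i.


first = (1.063 − 1)·1000·17.9 = 1127.7000
sparge = (1.02 − 1)·1000·13.4 = 268.0000
total = 1127.7000 + 268.0000

1395.7000 gravity·L


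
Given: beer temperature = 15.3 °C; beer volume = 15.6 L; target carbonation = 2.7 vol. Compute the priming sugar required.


residual = 14.695·(0.01821 + 0.09011·e^(−0.04·T));  sugar = (target − residual)·4.0·V
residual = 14.695·(0.01821 + 0.09011·e^(−0.04·15.3)) = 0.9856
sugar = (2.7 − 0.9856)·4.0·15.6

106.9757 g


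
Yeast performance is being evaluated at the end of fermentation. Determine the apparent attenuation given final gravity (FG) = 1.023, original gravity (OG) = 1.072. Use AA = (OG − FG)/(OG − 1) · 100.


AA = (1.072 − 1.023)/(1.072 − 1) · 100

68.0556 %


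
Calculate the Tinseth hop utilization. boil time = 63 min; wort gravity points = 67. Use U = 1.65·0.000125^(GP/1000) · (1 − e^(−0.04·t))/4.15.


bigness = 1.65·0.000125^(67/1000) = 0.9036
boil_factor = (1 − e^(−0.04·63))/4.15 = 0.2216
U = 0.9036 · 0.2216

0.2002


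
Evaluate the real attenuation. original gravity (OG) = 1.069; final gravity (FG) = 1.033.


AA = (OG−FG)/(OG−1)·100;  RA = AA·0.8192
AA = (1.069 − 1.033)/(1.069 − 1)·100 = 52.1739
RA = 52.1739·0.8192

42.7409 %


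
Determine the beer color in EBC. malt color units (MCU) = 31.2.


SRM = 1.4922·MCU^0.6859;  EBC = SRM·1.97
SRM = 1.4922·31.2^0.6859 = 15.8004
EBC = 15.8004·1.97

31.1268 EBC


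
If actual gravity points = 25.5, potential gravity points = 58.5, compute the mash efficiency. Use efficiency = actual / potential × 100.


efficiency = 25.5 / 58.5 × 100

43.5897 %


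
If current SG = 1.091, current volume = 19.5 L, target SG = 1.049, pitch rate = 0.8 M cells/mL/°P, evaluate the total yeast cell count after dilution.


V_w = V·((SG_c−1)/(SG_t−1)−1);  °P = 259 − 259/SG_t;  cells = rate·(V+V_w)·°P
V_w = 19.5·((1.091−1)/(1.049−1)−1) = 16.7143
V_final = 19.5 + 16.7143 = 36.2143
°P = 259 − 259/1.049 = 12.0982
cells = 0.8·36.2143·12.0982

350.5018 billion cells


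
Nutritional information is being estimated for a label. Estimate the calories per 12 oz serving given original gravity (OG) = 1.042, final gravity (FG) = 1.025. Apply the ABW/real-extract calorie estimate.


ABW = (OG−FG)·131.25·0.79/FG;  °P = 259 − 259/SG (for OG→OE and FG→AE);  RE = 0.1808·OE + 0.8192·AE;  Cal = (6.9·ABW + 4·(RE−0.1))·FG·3.55
ABW = (1.042 − 1.025)·131.25·0.79/1.025 = 1.7197
OE = 259 − 259/1.042 = 10.4395 °P
AE = 259 − 259/1.025 = 6.3171 °P
RE = 0.1808·10.4395 + 0.8192·6.3171 = 7.0624 °P
Cal = (6.9·1.7197 + 4·(7.0624−0.1))·1.025·3.55

144.5150 kcal


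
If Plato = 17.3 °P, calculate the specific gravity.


SG = 259/(259 − P)
SG = 259/(259 − 17.3)

1.0716


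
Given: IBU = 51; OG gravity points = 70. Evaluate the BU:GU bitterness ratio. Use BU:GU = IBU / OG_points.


BU:GU = 51 / 70

0.7286


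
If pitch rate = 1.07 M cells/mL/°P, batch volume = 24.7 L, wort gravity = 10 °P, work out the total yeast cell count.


cells (billions) = rate · V_L · °P
cells = 1.07 · 24.7 · 10

264.2900 billion cells


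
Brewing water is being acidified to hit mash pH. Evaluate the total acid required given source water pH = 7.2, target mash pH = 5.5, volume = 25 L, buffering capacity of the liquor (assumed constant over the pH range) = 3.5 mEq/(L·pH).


acid = buffering capacity · (pH_source − pH_target) · V
acid = 3.5 · (7.2 − 5.5) · 25

148.7500 mEq


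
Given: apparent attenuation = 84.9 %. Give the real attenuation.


RA = AA · 0.8192
RA = 84.9 · 0.8192

69.5501 %


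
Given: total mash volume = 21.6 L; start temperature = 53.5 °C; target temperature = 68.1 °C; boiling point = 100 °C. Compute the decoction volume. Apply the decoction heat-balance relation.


V_dec = V_total·(T_target − T_start)/(T_boil − T_start)
V_dec = 21.6·(68.1 − 53.5)/(100 − 53.5)

6.7819 L


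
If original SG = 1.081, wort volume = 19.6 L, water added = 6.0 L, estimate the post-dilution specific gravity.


SG_new = 1 + (SG_old − 1)·V_old/(V_old + V_water)
pts = (1.081 − 1)·1000·19.6/(19.6 + 6.0) = 62.0156
SG_new = 1 + 62.0156/1000

1.0620


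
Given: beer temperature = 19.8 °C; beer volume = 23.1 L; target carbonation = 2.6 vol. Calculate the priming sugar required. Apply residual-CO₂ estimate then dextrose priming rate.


residual = 14.695·(0.01821 + 0.09011·e^(−0.04·T));  sugar = (target − residual)·4.0·V
residual = 14.695·(0.01821 + 0.09011·e^(−0.04·19.8)) = 0.8674
sugar = (2.6 − 0.8674)·4.0·23.1

160.0958 g


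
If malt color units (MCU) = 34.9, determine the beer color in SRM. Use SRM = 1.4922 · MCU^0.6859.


SRM = 1.4922 · 34.9^0.6859

17.0628 SRM


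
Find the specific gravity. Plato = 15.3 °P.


SG = 259/(259 − P)
SG = 259/(259 − 15.3)

1.0628


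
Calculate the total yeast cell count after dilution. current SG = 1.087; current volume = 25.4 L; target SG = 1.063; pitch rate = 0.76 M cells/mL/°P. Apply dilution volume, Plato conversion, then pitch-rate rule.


V_w = V·((SG_c−1)/(SG_t−1)−1);  °P = 259 − 259/SG_t;  cells = rate·(V+V_w)·°P
V_w = 25.4·((1.087−1)/(1.063−1)−1) = 9.6762
V_final = 25.4 + 9.6762 = 35.0762
°P = 259 − 259/1.063 = 15.3500
cells = 0.76·35.0762·15.3500

409.1976 billion cells


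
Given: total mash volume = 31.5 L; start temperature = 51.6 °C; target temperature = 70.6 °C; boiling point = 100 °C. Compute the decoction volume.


V_dec = V_total·(T_target − T_start)/(T_boil − T_start)
V_dec = 31.5·(70.6 − 51.6)/(100 − 51.6)

12.3657 L


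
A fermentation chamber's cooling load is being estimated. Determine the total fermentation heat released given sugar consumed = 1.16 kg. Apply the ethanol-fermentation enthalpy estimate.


Q = m_sugar · 590 kJ/kg
Q = 1.16 · 590

684.4000 kJ


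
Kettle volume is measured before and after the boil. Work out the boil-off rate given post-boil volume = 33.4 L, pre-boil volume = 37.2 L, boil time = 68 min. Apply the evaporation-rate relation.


rate = (V_pre − V_post) / (t_min/60)
rate = (37.2 − 33.4) / (68/60)

3.3529 L/hr


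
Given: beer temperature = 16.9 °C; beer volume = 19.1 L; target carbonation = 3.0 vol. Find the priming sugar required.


residual = 14.695·(0.01821 + 0.09011·e^(−0.04·T));  sugar = (target − residual)·4.0·V
residual = 14.695·(0.01821 + 0.09011·e^(−0.04·16.9)) = 0.9411
sugar = (3.0 − 0.9411)·4.0·19.1

157.2977 g


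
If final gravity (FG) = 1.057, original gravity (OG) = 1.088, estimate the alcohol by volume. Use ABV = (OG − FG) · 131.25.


ABV = (1.088 − 1.057) · 131.25

4.0688 % ABV


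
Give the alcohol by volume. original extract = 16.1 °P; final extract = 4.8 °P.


SG = 259/(259 − P);  ABV = (OG − FG)·131.25
OG = 259/(259 − 16.1) = 1.0663
FG = 259/(259 − 4.8) = 1.0189
ABV = (1.0663 − 1.0189)·131.25

6.2212 % ABV


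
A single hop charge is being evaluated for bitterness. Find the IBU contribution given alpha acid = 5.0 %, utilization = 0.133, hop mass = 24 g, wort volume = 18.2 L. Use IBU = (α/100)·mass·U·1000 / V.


IBU = (5.0/100)·24·0.133·1000 / 18.2

8.7692 IBU


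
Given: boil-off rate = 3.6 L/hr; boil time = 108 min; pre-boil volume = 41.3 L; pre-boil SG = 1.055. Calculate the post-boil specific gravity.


V_post = V_pre − rate·(t/60);  SG_post = 1 + (SG_pre−1)·V_pre/V_post
V_post = 41.3 − 3.6·(108/60) = 34.8200
SG_post = 1 + (1.055 − 1)·41.3/34.8200

1.0652


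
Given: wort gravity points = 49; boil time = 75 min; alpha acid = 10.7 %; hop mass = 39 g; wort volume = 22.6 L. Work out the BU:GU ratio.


U = 1.65·0.000125^(GP/1000)·(1−e^(−0.04t))/4.15;  IBU = (α/100)·m·U·1000/V;  BU:GU = IBU/GP
U = 1.65·0.000125^(49/1000)·(1−e^(−0.04·75))/4.15 = 0.2432
IBU = (10.7/100)·39·0.2432·1000/22.6 = 44.9102
BU:GU = 44.9102/49

0.9165


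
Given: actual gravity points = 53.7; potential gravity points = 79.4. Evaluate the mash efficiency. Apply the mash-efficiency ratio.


efficiency = actual / potential × 100
efficiency = 53.7 / 79.4 × 100

67.6322 %


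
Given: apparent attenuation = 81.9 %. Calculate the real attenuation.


RA = AA · 0.8192
RA = 81.9 · 0.8192

67.0925 %


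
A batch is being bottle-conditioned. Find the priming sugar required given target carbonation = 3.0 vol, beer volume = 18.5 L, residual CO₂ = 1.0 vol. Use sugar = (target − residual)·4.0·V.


sugar = (3.0 − 1.0)·4.0·18.5

148.0000 g


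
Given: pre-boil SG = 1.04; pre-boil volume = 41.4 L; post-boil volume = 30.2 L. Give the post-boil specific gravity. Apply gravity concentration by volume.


SG_post = 1 + (SG_pre − 1)·V_pre/V_post
pts_pre = (1.04 − 1)·1000 = 40.0000
pts_post = 40.0000·41.4/30.2 = 54.8344
SG_post = 1 + 54.8344/1000

1.0548


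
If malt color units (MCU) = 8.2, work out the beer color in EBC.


SRM = 1.4922·MCU^0.6859;  EBC = SRM·1.97
SRM = 1.4922·8.2^0.6859 = 6.3185
EBC = 6.3185·1.97

12.4474 EBC


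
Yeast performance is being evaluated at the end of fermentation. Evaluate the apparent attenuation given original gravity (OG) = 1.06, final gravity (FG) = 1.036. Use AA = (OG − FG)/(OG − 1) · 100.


AA = (1.06 − 1.036)/(1.06 − 1) · 100

40.0000 %


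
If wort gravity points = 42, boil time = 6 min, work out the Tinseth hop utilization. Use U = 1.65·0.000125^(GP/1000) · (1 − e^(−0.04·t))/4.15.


bigness = 1.65·0.000125^(42/1000) = 1.1312
boil_factor = (1 − e^(−0.04·6))/4.15 = 0.0514
U = 1.1312 · 0.0514

0.0582


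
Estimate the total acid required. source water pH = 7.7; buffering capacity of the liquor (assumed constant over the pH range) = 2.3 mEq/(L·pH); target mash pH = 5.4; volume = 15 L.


acid = buffering capacity · (pH_source − pH_target) · V
acid = 2.3 · (7.7 − 5.4) · 15

79.3500 mEq


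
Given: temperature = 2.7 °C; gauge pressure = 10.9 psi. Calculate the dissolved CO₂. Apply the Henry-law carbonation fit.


vols = (P + 14.695)·(0.01821 + 0.09011·e^(−0.04·T))
vols = (10.9 + 14.695)·(0.01821 + 0.09011·e^(−0.04·2.7))

2.5363 volumes


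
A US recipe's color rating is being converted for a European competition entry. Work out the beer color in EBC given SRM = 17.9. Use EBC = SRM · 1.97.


EBC = 17.9 · 1.97

35.2630 EBC


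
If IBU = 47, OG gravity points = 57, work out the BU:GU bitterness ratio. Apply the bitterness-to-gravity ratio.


BU:GU = IBU / OG_points
BU:GU = 47 / 57

0.8246


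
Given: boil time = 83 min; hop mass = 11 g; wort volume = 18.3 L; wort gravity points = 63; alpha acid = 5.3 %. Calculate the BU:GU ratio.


U = 1.65·0.000125^(GP/1000)·(1−e^(−0.04t))/4.15;  IBU = (α/100)·m·U·1000/V;  BU:GU = IBU/GP
U = 1.65·0.000125^(63/1000)·(1−e^(−0.04·83))/4.15 = 0.2175
IBU = (5.3/100)·11·0.2175·1000/18.3 = 6.9305
BU:GU = 6.9305/63

0.1100


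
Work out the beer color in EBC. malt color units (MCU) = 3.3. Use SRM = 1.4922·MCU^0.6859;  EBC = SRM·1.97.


SRM = 1.4922·3.3^0.6859 = 3.3844
EBC = 3.3844·1.97

6.6672 EBC


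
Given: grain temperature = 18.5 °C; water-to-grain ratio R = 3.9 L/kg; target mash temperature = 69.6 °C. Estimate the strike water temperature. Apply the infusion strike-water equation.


T_strike = (0.41/R)·(T_mash − T_grain) + T_mash
T_strike = (0.41/3.9)·(69.6 − 18.5) + 69.6

74.9721 °C


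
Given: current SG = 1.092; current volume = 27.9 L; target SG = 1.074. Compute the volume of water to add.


V_water = V·((SG_curr − 1)/(SG_target − 1) − 1)
V_water = 27.9·((1.092 − 1)/(1.074 − 1) − 1)

6.7865 L


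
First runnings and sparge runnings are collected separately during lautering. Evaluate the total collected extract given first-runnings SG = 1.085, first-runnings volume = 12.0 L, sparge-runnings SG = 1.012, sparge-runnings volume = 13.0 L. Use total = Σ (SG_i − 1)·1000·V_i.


first = (1.085 − 1)·1000·12.0 = 1020.0000
sparge = (1.012 − 1)·1000·13.0 = 156.0000
total = 1020.0000 + 156.0000

1176.0000 gravity·L


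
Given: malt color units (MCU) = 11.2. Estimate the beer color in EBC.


SRM = 1.4922·MCU^0.6859;  EBC = SRM·1.97
SRM = 1.4922·11.2^0.6859 = 7.8250
EBC = 7.8250·1.97

15.4153 EBC


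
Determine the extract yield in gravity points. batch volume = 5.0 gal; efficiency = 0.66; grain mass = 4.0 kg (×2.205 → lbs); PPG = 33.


points = lbs × PPG × eff / vol
lbs = 4.0 × 2.205 = 8.8200
points = 8.8200 × 33 × 0.66 / 5.0

38.4199 points


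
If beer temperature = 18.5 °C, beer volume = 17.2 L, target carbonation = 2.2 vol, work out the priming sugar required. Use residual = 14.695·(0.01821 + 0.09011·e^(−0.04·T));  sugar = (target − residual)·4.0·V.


residual = 14.695·(0.01821 + 0.09011·e^(−0.04·18.5)) = 0.8994
sugar = (2.2 − 0.8994)·4.0·17.2

89.4831 g


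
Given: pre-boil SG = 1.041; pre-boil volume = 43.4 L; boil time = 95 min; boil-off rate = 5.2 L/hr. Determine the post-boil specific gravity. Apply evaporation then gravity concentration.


V_post = V_pre − rate·(t/60);  SG_post = 1 + (SG_pre−1)·V_pre/V_post
V_post = 43.4 − 5.2·(95/60) = 35.1667
SG_post = 1 + (1.041 − 1)·43.4/35.1667

1.0506


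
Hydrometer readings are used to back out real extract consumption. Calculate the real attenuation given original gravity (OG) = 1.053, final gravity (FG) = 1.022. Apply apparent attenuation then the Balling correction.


AA = (OG−FG)/(OG−1)·100;  RA = AA·0.8192
AA = (1.053 − 1.022)/(1.053 − 1)·100 = 58.4906
RA = 58.4906·0.8192

47.9155 %


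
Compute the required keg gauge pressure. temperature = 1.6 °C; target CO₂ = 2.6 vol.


psi = vols/(0.01821 + 0.09011·e^(−0.04·T)) − 14.695
psi = 2.6/(0.01821 + 0.09011·e^(−0.04·1.6)) − 14.695

10.6132 psi


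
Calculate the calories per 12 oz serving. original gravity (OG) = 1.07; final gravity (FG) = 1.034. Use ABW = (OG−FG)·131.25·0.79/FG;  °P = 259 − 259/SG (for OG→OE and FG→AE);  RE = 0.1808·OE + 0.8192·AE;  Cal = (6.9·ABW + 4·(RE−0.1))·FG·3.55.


ABW = (1.07 − 1.034)·131.25·0.79/1.034 = 3.6100
OE = 259 − 259/1.07 = 16.9439 °P
AE = 259 − 259/1.034 = 8.5164 °P
RE = 0.1808·16.9439 + 0.8192·8.5164 = 10.0401 °P
Cal = (6.9·3.6100 + 4·(10.0401−0.1))·1.034·3.55

237.3827 kcal


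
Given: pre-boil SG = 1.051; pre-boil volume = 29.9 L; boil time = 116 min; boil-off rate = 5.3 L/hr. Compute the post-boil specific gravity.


V_post = V_pre − rate·(t/60);  SG_post = 1 + (SG_pre−1)·V_pre/V_post
V_post = 29.9 − 5.3·(116/60) = 19.6533
SG_post = 1 + (1.051 − 1)·29.9/19.6533

1.0776


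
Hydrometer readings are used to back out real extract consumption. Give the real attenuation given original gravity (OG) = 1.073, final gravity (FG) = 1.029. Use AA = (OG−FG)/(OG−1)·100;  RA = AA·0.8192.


AA = (1.073 − 1.029)/(1.073 − 1)·100 = 60.2740
RA = 60.2740·0.8192

49.3764 %


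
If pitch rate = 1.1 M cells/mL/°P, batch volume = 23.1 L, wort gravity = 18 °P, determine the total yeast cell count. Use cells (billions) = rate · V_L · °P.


cells = 1.1 · 23.1 · 18

457.3800 billion cells


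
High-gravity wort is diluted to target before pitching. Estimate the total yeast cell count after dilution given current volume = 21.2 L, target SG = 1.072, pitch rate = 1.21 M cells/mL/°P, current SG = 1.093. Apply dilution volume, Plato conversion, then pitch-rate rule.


V_w = V·((SG_c−1)/(SG_t−1)−1);  °P = 259 − 259/SG_t;  cells = rate·(V+V_w)·°P
V_w = 21.2·((1.093−1)/(1.072−1)−1) = 6.1833
V_final = 21.2 + 6.1833 = 27.3833
°P = 259 − 259/1.072 = 17.3955
cells = 1.21·27.3833·17.3955

576.3803 billion cells


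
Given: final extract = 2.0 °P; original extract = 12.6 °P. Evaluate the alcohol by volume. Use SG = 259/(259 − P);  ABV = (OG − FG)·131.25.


OG = 259/(259 − 12.6) = 1.0511
FG = 259/(259 − 2.0) = 1.0078
ABV = (1.0511 − 1.0078)·131.25

5.6902 % ABV


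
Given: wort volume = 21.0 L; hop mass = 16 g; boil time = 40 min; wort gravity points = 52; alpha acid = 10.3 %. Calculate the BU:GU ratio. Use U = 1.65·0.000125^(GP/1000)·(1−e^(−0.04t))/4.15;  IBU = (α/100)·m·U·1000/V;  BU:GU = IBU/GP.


U = 1.65·0.000125^(52/1000)·(1−e^(−0.04·40))/4.15 = 0.1989
IBU = (10.3/100)·16·0.1989·1000/21.0 = 15.6053
BU:GU = 15.6053/52

0.3001


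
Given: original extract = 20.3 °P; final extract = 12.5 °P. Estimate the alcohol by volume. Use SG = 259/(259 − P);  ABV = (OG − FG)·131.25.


OG = 259/(259 − 20.3) = 1.0850
FG = 259/(259 − 12.5) = 1.0507
ABV = (1.0850 − 1.0507)·131.25

4.5063 % ABV


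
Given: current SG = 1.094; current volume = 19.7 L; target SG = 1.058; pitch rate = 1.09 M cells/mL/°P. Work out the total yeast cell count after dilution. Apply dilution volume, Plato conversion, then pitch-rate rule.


V_w = V·((SG_c−1)/(SG_t−1)−1);  °P = 259 − 259/SG_t;  cells = rate·(V+V_w)·°P
V_w = 19.7·((1.094−1)/(1.058−1)−1) = 12.2276
V_final = 19.7 + 12.2276 = 31.9276
°P = 259 − 259/1.058 = 14.1985
cells = 1.09·31.9276·14.1985

494.1226 billion cells


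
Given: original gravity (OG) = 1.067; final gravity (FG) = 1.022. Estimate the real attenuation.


AA = (OG−FG)/(OG−1)·100;  RA = AA·0.8192
AA = (1.067 − 1.022)/(1.067 − 1)·100 = 67.1642
RA = 67.1642·0.8192

55.0209 %


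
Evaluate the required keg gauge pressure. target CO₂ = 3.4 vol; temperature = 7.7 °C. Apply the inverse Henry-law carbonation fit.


psi = vols/(0.01821 + 0.09011·e^(−0.04·T)) − 14.695
psi = 3.4/(0.01821 + 0.09011·e^(−0.04·7.7)) − 14.695

25.5735 psi


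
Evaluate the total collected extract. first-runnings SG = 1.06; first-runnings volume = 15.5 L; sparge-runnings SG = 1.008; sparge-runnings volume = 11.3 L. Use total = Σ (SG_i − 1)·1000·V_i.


first = (1.06 − 1)·1000·15.5 = 930.0000
sparge = (1.008 − 1)·1000·11.3 = 90.4000
total = 930.0000 + 90.4000

1020.4000 gravity·L


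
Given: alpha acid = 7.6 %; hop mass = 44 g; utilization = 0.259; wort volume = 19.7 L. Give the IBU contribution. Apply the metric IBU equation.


IBU = (α/100)·mass·U·1000 / V
IBU = (7.6/100)·44·0.259·1000 / 19.7

43.9643 IBU


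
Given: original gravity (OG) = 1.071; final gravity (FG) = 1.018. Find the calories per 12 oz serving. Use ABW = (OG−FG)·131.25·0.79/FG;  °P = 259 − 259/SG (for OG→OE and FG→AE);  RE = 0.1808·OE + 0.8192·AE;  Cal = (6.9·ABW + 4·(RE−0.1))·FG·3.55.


ABW = (1.071 − 1.018)·131.25·0.79/1.018 = 5.3983
OE = 259 − 259/1.071 = 17.1699 °P
AE = 259 − 259/1.018 = 4.5796 °P
RE = 0.1808·17.1699 + 0.8192·4.5796 = 6.8559 °P
Cal = (6.9·5.3983 + 4·(6.8559−0.1))·1.018·3.55

232.2714 kcal


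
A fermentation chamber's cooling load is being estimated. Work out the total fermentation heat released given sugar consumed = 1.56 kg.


Q = m_sugar · 590 kJ/kg
Q = 1.56 · 590

920.4000 kJ


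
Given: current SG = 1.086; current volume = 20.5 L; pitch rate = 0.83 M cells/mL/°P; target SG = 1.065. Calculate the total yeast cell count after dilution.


V_w = V·((SG_c−1)/(SG_t−1)−1);  °P = 259 − 259/SG_t;  cells = rate·(V+V_w)·°P
V_w = 20.5·((1.086−1)/(1.065−1)−1) = 6.6231
V_final = 20.5 + 6.6231 = 27.1231
°P = 259 − 259/1.065 = 15.8075
cells = 0.83·27.1231·15.8075

355.8611 billion cells


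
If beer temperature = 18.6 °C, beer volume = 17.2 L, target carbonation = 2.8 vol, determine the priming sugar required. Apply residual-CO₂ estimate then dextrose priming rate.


residual = 14.695·(0.01821 + 0.09011·e^(−0.04·T));  sugar = (target − residual)·4.0·V
residual = 14.695·(0.01821 + 0.09011·e^(−0.04·18.6)) = 0.8969
sugar = (2.8 − 0.8969)·4.0·17.2

130.9366 g


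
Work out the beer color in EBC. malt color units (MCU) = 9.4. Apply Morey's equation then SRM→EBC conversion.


SRM = 1.4922·MCU^0.6859;  EBC = SRM·1.97
SRM = 1.4922·9.4^0.6859 = 6.9390
EBC = 6.9390·1.97

13.6698 EBC


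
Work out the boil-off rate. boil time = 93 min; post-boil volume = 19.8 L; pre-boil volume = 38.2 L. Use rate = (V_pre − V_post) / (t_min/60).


rate = (38.2 − 19.8) / (93/60)

11.8710 L/hr


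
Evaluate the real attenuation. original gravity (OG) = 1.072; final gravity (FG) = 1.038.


AA = (OG−FG)/(OG−1)·100;  RA = AA·0.8192
AA = (1.072 − 1.038)/(1.072 − 1)·100 = 47.2222
RA = 47.2222·0.8192

38.6844 %


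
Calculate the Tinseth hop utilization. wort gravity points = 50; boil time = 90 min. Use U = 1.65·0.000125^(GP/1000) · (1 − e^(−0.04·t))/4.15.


bigness = 1.65·0.000125^(50/1000) = 1.0528
boil_factor = (1 − e^(−0.04·90))/4.15 = 0.2344
U = 1.0528 · 0.2344

0.2467


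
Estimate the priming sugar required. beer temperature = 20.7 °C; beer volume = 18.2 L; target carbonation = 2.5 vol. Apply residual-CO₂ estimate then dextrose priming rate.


residual = 14.695·(0.01821 + 0.09011·e^(−0.04·T));  sugar = (target − residual)·4.0·V
residual = 14.695·(0.01821 + 0.09011·e^(−0.04·20.7)) = 0.8462
sugar = (2.5 − 0.8462)·4.0·18.2

120.4000 g


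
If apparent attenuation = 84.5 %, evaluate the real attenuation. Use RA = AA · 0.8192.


RA = 84.5 · 0.8192

69.2224 %


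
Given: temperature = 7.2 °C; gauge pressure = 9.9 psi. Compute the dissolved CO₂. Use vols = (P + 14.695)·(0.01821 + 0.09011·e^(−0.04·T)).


vols = (9.9 + 14.695)·(0.01821 + 0.09011·e^(−0.04·7.2))

2.1095 volumes


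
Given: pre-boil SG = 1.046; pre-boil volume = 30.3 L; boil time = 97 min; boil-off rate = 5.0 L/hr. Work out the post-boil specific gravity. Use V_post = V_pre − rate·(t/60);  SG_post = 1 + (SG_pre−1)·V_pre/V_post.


V_post = 30.3 − 5.0·(97/60) = 22.2167
SG_post = 1 + (1.046 − 1)·30.3/22.2167

1.0627


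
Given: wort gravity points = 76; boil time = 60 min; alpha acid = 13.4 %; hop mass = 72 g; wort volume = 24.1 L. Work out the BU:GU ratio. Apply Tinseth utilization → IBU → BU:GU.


U = 1.65·0.000125^(GP/1000)·(1−e^(−0.04t))/4.15;  IBU = (α/100)·m·U·1000/V;  BU:GU = IBU/GP
U = 1.65·0.000125^(76/1000)·(1−e^(−0.04·60))/4.15 = 0.1826
IBU = (13.4/100)·72·0.1826·1000/24.1 = 73.1004
BU:GU = 73.1004/76

0.9618


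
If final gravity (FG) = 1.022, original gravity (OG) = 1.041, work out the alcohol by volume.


ABV = (OG − FG) · 131.25
ABV = (1.041 − 1.022) · 131.25

2.4937 % ABV


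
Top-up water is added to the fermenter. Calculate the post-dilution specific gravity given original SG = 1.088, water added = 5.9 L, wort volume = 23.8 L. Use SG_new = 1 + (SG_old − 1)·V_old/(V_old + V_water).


pts = (1.088 − 1)·1000·23.8/(23.8 + 5.9) = 70.5185
SG_new = 1 + 70.5185/1000

1.0705


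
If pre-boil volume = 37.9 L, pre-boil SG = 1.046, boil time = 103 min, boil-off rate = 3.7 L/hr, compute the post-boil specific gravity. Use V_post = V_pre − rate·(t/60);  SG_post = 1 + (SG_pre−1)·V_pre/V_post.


V_post = 37.9 − 3.7·(103/60) = 31.5483
SG_post = 1 + (1.046 − 1)·37.9/31.5483

1.0553


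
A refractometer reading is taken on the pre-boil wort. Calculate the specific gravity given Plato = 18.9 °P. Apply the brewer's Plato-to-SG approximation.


SG = 259/(259 − P)
SG = 259/(259 − 18.9)

1.0787


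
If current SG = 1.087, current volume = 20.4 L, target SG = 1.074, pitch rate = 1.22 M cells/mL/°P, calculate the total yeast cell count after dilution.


V_w = V·((SG_c−1)/(SG_t−1)−1);  °P = 259 − 259/SG_t;  cells = rate·(V+V_w)·°P
V_w = 20.4·((1.087−1)/(1.074−1)−1) = 3.5838
V_final = 20.4 + 3.5838 = 23.9838
°P = 259 − 259/1.074 = 17.8454
cells = 1.22·23.9838·17.8454

522.1614 billion cells


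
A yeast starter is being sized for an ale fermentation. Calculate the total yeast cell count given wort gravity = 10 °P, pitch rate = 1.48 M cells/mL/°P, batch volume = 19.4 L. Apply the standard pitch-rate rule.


cells (billions) = rate · V_L · °P
cells = 1.48 · 19.4 · 10

287.1200 billion cells


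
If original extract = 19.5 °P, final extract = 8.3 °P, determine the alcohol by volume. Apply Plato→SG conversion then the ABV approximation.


SG = 259/(259 − P);  ABV = (OG − FG)·131.25
OG = 259/(259 − 19.5) = 1.0814
FG = 259/(259 − 8.3) = 1.0331
ABV = (1.0814 − 1.0331)·131.25

6.3410 % ABV


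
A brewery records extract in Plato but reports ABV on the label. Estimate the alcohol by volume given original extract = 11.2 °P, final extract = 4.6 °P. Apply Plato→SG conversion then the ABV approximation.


SG = 259/(259 − P);  ABV = (OG − FG)·131.25
OG = 259/(259 − 11.2) = 1.0452
FG = 259/(259 − 4.6) = 1.0181
ABV = (1.0452 − 1.0181)·131.25

3.5590 % ABV


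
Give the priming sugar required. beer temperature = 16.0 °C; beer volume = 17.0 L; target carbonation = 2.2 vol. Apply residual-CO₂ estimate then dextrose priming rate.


residual = 14.695·(0.01821 + 0.09011·e^(−0.04·T));  sugar = (target − residual)·4.0·V
residual = 14.695·(0.01821 + 0.09011·e^(−0.04·16.0)) = 0.9658
sugar = (2.2 − 0.9658)·4.0·17.0

83.9243 g


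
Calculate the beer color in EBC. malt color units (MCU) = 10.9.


SRM = 1.4922·MCU^0.6859;  EBC = SRM·1.97
SRM = 1.4922·10.9^0.6859 = 7.6806
EBC = 7.6806·1.97

15.1309 EBC


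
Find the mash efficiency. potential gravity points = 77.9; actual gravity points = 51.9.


efficiency = actual / potential × 100
efficiency = 51.9 / 77.9 × 100

66.6239 %


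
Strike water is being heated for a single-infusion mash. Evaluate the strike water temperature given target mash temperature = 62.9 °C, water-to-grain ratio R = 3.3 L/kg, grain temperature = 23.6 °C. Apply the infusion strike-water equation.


T_strike = (0.41/R)·(T_mash − T_grain) + T_mash
T_strike = (0.41/3.3)·(62.9 − 23.6) + 62.9

67.7827 °C


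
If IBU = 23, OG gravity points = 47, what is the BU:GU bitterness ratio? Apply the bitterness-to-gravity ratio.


BU:GU = IBU / OG_points
BU:GU = 23 / 47

0.4894


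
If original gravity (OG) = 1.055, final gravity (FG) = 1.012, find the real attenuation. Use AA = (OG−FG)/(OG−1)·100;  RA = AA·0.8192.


AA = (1.055 − 1.012)/(1.055 − 1)·100 = 78.1818
RA = 78.1818·0.8192

64.0465 %


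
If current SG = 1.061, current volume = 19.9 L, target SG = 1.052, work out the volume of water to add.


V_water = V·((SG_curr − 1)/(SG_target − 1) − 1)
V_water = 19.9·((1.061 − 1)/(1.052 − 1) − 1)

3.4442 L


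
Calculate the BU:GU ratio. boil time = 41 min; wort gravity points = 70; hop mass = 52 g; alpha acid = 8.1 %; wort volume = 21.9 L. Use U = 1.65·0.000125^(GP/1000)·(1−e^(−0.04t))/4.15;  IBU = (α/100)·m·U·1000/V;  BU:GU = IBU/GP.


U = 1.65·0.000125^(70/1000)·(1−e^(−0.04·41))/4.15 = 0.1708
IBU = (8.1/100)·52·0.1708·1000/21.9 = 32.8556
BU:GU = 32.8556/70

0.4694


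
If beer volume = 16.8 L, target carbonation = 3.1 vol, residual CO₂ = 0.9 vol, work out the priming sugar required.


sugar = (target − residual)·4.0·V
sugar = (3.1 − 0.9)·4.0·16.8

147.8400 g


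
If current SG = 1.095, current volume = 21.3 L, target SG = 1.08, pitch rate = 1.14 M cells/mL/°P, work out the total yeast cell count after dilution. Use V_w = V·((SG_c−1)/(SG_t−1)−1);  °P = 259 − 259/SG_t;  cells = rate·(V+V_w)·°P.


V_w = 21.3·((1.095−1)/(1.08−1)−1) = 3.9937
V_final = 21.3 + 3.9937 = 25.2937
°P = 259 − 259/1.08 = 19.1852
cells = 1.14·25.2937·19.1852

553.2024 billion cells


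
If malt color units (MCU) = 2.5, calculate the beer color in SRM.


SRM = 1.4922 · MCU^0.6859
SRM = 1.4922 · 2.5^0.6859

2.7975 SRM


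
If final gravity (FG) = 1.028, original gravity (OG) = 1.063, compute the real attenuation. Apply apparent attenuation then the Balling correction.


AA = (OG−FG)/(OG−1)·100;  RA = AA·0.8192
AA = (1.063 − 1.028)/(1.063 − 1)·100 = 55.5556
RA = 55.5556·0.8192

45.5111 %


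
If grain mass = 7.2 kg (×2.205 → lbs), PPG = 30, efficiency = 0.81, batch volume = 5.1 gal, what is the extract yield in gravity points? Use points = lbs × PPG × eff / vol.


lbs = 7.2 × 2.205 = 15.8760
points = 15.8760 × 30 × 0.81 / 5.1

75.6445 points


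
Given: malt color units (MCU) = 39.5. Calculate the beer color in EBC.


SRM = 1.4922·MCU^0.6859;  EBC = SRM·1.97
SRM = 1.4922·39.5^0.6859 = 18.5752
EBC = 18.5752·1.97

36.5931 EBC


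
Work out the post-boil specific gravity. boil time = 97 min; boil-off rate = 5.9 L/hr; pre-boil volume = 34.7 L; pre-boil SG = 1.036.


V_post = V_pre − rate·(t/60);  SG_post = 1 + (SG_pre−1)·V_pre/V_post
V_post = 34.7 − 5.9·(97/60) = 25.1617
SG_post = 1 + (1.036 − 1)·34.7/25.1617

1.0496


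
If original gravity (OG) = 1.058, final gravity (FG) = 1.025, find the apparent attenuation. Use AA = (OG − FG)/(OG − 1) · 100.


AA = (1.058 − 1.025)/(1.058 − 1) · 100

56.8966 %


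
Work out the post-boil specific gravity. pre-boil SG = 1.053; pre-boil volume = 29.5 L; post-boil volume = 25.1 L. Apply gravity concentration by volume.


SG_post = 1 + (SG_pre − 1)·V_pre/V_post
pts_pre = (1.053 − 1)·1000 = 53.0000
pts_post = 53.0000·29.5/25.1 = 62.2908
SG_post = 1 + 62.2908/1000

1.0623


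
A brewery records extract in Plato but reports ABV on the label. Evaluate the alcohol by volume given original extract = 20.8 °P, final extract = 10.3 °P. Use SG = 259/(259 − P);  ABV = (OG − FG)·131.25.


OG = 259/(259 − 20.8) = 1.0873
FG = 259/(259 − 10.3) = 1.0414
ABV = (1.0873 − 1.0414)·131.25

6.0252 % ABV


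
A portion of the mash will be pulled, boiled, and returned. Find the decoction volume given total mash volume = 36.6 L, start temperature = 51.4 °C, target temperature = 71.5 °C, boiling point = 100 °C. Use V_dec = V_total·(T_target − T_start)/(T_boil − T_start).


V_dec = 36.6·(71.5 − 51.4)/(100 − 51.4)

15.1370 L


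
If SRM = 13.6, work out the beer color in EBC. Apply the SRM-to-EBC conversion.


EBC = SRM · 1.97
EBC = 13.6 · 1.97

26.7920 EBC
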